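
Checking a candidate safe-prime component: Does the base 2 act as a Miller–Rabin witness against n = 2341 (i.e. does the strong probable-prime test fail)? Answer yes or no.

n − 1 = 2340 = 2^2 · 585, so s = 2 and d = 585.
Repeated squaring mod 2341: 2^1 ≡ 2, 2^2 ≡ 4, 2^4 ≡ 16, 2^8 ≡ 256, 2^16 ≡ 2329, 2^32 ≡ 144, 2^64 ≡ 2008, 2^128 ≡ 862, 2^256 ≡ 947, 2^512 ≡ 206.
585 = 512 + 64 + 8 + 1, so 2^585 ≡ 206·2008·256·2 ≡ 2188 (mod 2341).
x_0 = 2^585 mod 2341 = 2188.
x_0 is neither 1 nor 2340, so continue squaring.
x_1 = 2188^2 mod 2341 = 2340.
x_1 ≡ −1, so 2 is not a witness.

no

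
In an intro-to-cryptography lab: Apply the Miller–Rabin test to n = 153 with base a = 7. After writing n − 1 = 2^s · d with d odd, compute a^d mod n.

88

n − 1 = 152 = 2^3 · 19, so s = 3 and d = 19.
Repeated squaring mod 153: 7^1 ≡ 7, 7^2 ≡ 49, 7^4 ≡ 106, 7^8 ≡ 67, 7^16 ≡ 52.
19 = 16 + 2 + 1, so 7^19 ≡ 52·49·7 ≡ 88 (mod 153).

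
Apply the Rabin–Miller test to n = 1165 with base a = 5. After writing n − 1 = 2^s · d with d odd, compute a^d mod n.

720

n − 1 = 1164 = 2^2 · 291, so s = 2 and d = 291.
5^291 mod 1165 = 720.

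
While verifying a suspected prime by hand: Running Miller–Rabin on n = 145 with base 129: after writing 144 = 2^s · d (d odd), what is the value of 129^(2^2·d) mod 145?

16

n − 1 = 144 = 2^4 · 9, so s = 4 and d = 9.
x_0 = 129^9 mod 145 = 34.
x_1 = 34^2 mod 145 = 141.
x_2 = 141^2 mod 145 = 16.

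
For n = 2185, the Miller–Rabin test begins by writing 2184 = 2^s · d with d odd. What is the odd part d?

273

Halving: 2184 → 1092 → 546 → 273; 273 is odd.
So 2184 = 2^3 · 273.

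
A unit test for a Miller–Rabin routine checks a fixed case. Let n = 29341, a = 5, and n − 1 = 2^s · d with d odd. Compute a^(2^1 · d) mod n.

25011

n − 1 = 29340 = 2^2 · 7335, so s = 2 and d = 7335.
x_0 = 5^7335 mod 29341 = 15127.
x_1 = 15127^2 mod 29341 = 25011.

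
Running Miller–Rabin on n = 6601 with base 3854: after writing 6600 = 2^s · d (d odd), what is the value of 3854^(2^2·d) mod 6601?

2255

n − 1 = 6600 = 2^3 · 825, so s = 3 and d = 825.
x_0 = 3854^825 mod 6601 = 2255.
x_1 = 2255^2 mod 6601 = 2255.
x_2 = 2255^2 mod 6601 = 2255.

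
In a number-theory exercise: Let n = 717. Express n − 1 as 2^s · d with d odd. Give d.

179

Halving: 716 → 358 → 179; 179 is odd.
So 716 = 2^2 · 179.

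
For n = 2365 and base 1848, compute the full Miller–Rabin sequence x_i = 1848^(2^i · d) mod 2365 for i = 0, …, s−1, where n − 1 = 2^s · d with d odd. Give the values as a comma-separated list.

n − 1 = 2364 = 2^2 · 591, so s = 2 and d = 591.
x_0 = 1848^591 mod 2365 = 902.
x_1 = 902^2 mod 2365 = 44.

902, 44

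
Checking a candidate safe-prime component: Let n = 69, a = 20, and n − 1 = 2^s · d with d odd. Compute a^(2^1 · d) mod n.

n − 1 = 68 = 2^2 · 17, so s = 2 and d = 17.
x_0 = 20^17 mod 69 = 53.
x_1 = 53^2 mod 69 = 49.

49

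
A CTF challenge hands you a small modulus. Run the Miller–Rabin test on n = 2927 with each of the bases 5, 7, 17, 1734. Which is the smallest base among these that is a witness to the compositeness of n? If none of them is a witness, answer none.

none

n − 1 = 2926 = 2^1 · 1463, so s = 1 and d = 1463.
Base 5: x_0 = 5^1463 mod 2927 = 2926. x_0 = 2926 ≡ −1, so 5 is not a witness.
Base 7: x_0 = 7^1463 mod 2927 = 2926. x_0 = 2926 ≡ −1, so 7 is not a witness.
Base 17: x_0 = 17^1463 mod 2927 = 2926. x_0 = 2926 ≡ −1, so 17 is not a witness.
Base 1734: x_0 = 1734^1463 mod 2927 = 1. x_0 = 1, so 1734 is not a witness.
No listed base is a witness for 2927.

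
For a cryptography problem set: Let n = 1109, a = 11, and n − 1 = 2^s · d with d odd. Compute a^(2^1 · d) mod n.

n − 1 = 1108 = 2^2 · 277, so s = 2 and d = 277.
x_0 = 11^277 mod 1109 = 1108.
x_1 = 1108^2 mod 1109 = 1.

1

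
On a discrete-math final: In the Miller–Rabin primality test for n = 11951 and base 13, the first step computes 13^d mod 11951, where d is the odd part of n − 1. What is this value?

n − 1 = 11950 = 2^1 · 5975, so s = 1 and d = 5975.
Repeated squaring mod 11951: 13^1 ≡ 13, 13^2 ≡ 169, 13^4 ≡ 4659, 13^8 ≡ 3265, 13^16 ≡ 11884, 13^32 ≡ 4489, 13^64 ≡ 1735, 13^128 ≡ 10524, 13^256 ≡ 4659, 13^512 ≡ 3265, 13^1024 ≡ 11884, 13^2048 ≡ 4489, 13^4096 ≡ 1735.
5975 = 4096 + 1024 + 512 + 256 + 64 + 16 + 4 + 2 + 1, so 13^5975 ≡ 1735·11884·3265·4659·1735·11884·4659·169·13 ≡ 2758 (mod 11951).

2758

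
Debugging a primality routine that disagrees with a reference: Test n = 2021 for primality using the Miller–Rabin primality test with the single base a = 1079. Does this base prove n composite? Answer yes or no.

n − 1 = 2020 = 2^2 · 505, so s = 2 and d = 505.
x_0 = 1079^505 mod 2021 = 305.
x_0 is neither 1 nor 2020, so continue squaring.
x_1 = 305^2 mod 2021 = 59.
Reached i = s−1 = 1 without hitting −1: 1079 is a Miller–Rabin witness and 2021 is composite.

yes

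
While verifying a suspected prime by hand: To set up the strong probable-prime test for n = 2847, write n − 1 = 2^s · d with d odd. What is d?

1423

Halving: 2846 → 1423; 1423 is odd.
So 2846 = 2^1 · 1423.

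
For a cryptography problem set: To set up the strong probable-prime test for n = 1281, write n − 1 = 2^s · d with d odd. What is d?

5

Halving: 1280 → 640 → 320 → 160 → 80 → 40 → 20 → 10 → 5; 5 is odd.
So 1280 = 2^8 · 5.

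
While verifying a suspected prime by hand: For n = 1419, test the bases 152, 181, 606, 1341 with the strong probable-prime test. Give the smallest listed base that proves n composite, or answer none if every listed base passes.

n − 1 = 1418 = 2^1 · 709, so s = 1 and d = 709.
Base 152: x_0 = 152^709 mod 1419 = 38. x_0 ∉ {1, 1418} and s = 1, so 152 is a Miller–Rabin witness and 1419 is composite.
Base 181: x_0 = 181^709 mod 1419 = 658. x_0 ∉ {1, 1418} and s = 1, so 181 is a Miller–Rabin witness and 1419 is composite.
Base 606: x_0 = 606^709 mod 1419 = 1134. x_0 ∉ {1, 1418} and s = 1, so 606 is a Miller–Rabin witness and 1419 is composite.
Base 1341: x_0 = 1341^709 mod 1419 = 1011. x_0 ∉ {1, 1418} and s = 1, so 1341 is a Miller–Rabin witness and 1419 is composite.
The smallest witness among the given bases is 152.

152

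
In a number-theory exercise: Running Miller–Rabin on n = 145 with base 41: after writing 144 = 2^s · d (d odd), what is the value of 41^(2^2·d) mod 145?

n − 1 = 144 = 2^4 · 9, so s = 4 and d = 9.
x_0 = 41^9 mod 145 = 41.
x_1 = 41^2 mod 145 = 86.
x_2 = 86^2 mod 145 = 1.

1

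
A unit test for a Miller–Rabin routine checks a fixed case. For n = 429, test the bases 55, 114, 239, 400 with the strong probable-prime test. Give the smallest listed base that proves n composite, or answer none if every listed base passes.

n − 1 = 428 = 2^2 · 107, so s = 2 and d = 107.
Base 55: x_0 = 55^107 mod 429 = 22. x_0 is neither 1 nor 428, so continue squaring. x_1 = 22^2 mod 429 = 55. Reached i = s−1 = 1 without hitting −1: 55 is a Miller–Rabin witness and 429 is composite.
Base 114: x_0 = 114^107 mod 429 = 225. x_0 is neither 1 nor 428, so continue squaring. x_1 = 225^2 mod 429 = 3. Reached i = s−1 = 1 without hitting −1: 114 is a Miller–Rabin witness and 429 is composite.
Base 239: x_0 = 239^107 mod 429 = 398. x_0 is neither 1 nor 428, so continue squaring. x_1 = 398^2 mod 429 = 103. Reached i = s−1 = 1 without hitting −1: 239 is a Miller–Rabin witness and 429 is composite.
Base 400: x_0 = 400^107 mod 429 = 82. x_0 is neither 1 nor 428, so continue squaring. x_1 = 82^2 mod 429 = 289. Reached i = s−1 = 1 without hitting −1: 400 is a Miller–Rabin witness and 429 is composite.
The smallest witness among the given bases is 55.

55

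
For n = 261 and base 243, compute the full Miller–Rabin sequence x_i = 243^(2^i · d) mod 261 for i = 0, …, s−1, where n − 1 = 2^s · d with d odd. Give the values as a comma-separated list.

n − 1 = 260 = 2^2 · 65, so s = 2 and d = 65.
x_0 = 243^65 mod 261 = 234.
x_1 = 234^2 mod 261 = 207.

234, 207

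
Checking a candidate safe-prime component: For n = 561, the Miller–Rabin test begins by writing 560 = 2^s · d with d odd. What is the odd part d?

35

Halving: 560 → 280 → 140 → 70 → 35; 35 is odd.
So 560 = 2^4 · 35.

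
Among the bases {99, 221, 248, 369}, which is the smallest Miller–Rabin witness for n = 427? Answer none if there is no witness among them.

n − 1 = 426 = 2^1 · 213, so s = 1 and d = 213.
Base 99: x_0 = 99^213 mod 427 = 211. x_0 ∉ {1, 426} and s = 1, so 99 is a Miller–Rabin witness and 427 is composite.
Base 221: x_0 = 221^213 mod 427 = 211. x_0 ∉ {1, 426} and s = 1, so 221 is a Miller–Rabin witness and 427 is composite.
Base 248: x_0 = 248^213 mod 427 = 125. x_0 ∉ {1, 426} and s = 1, so 248 is a Miller–Rabin witness and 427 is composite.
Base 369: x_0 = 369^213 mod 427 = 27. x_0 ∉ {1, 426} and s = 1, so 369 is a Miller–Rabin witness and 427 is composite.
The smallest witness among the given bases is 99.

99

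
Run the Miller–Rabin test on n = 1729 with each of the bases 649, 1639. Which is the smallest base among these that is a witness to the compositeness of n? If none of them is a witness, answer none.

none

n − 1 = 1728 = 2^6 · 27, so s = 6 and d = 27.
Base 649: x_0 = 649^27 mod 1729 = 1728. x_0 = 1728 ≡ −1, so 649 is not a witness.
Base 1639: x_0 = 1639^27 mod 1729 = 1. x_0 = 1, so 1639 is not a witness.
No listed base is a witness for 1729.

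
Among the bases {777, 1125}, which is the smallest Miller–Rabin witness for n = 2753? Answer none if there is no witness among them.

n − 1 = 2752 = 2^6 · 43, so s = 6 and d = 43.
Base 777: x_0 = 777^43 mod 2753 = 496. x_0 is neither 1 nor 2752, so continue squaring. x_1 = 496^2 mod 2753 = 999. x_2 = 999^2 mod 2753 = 1415. x_3 = 1415^2 mod 2753 = 794. x_4 = 794^2 mod 2753 = 2752. x_4 ≡ −1, so 777 is not a witness.
Base 1125: x_0 = 1125^43 mod 2753 = 818. x_0 is neither 1 nor 2752, so continue squaring. x_1 = 818^2 mod 2753 = 145. x_2 = 145^2 mod 2753 = 1754. x_3 = 1754^2 mod 2753 = 1415. x_4 = 1415^2 mod 2753 = 794. x_5 = 794^2 mod 2753 = 2752. x_5 ≡ −1, so 1125 is not a witness.
No listed base is a witness for 2753.

none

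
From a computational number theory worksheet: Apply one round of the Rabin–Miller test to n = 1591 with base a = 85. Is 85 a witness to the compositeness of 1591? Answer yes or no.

n − 1 = 1590 = 2^1 · 795, so s = 1 and d = 795.
Repeated squaring mod 1591: 85^1 ≡ 85, 85^2 ≡ 861, 85^4 ≡ 1506, 85^8 ≡ 861, 85^16 ≡ 1506, 85^32 ≡ 861, 85^64 ≡ 1506, 85^128 ≡ 861, 85^256 ≡ 1506, 85^512 ≡ 861.
795 = 512 + 256 + 16 + 8 + 2 + 1, so 85^795 ≡ 861·1506·1506·861·861·85 ≡ 1590 (mod 1591).
x_0 = 85^795 mod 1591 = 1590.
x_0 = 1590 ≡ −1, so 85 is not a witness.

no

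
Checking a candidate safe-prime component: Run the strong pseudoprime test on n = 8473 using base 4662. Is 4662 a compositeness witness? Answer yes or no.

n − 1 = 8472 = 2^3 · 1059, so s = 3 and d = 1059.
By repeated squaring, 4662^1059 ≡ 740 (mod 8473).
x_0 = 4662^1059 mod 8473 = 740.
x_0 is neither 1 nor 8472, so continue squaring.
x_1 = 740^2 mod 8473 = 5328.
x_2 = 5328^2 mod 8473 = 3034.
Reached i = s−1 = 2 without hitting −1: 4662 is a Miller–Rabin witness and 8473 is composite.

yes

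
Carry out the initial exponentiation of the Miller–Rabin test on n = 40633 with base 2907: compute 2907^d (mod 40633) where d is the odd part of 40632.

n − 1 = 40632 = 2^3 · 5079, so s = 3 and d = 5079.
2907^5079 mod 40633 = 7942.

7942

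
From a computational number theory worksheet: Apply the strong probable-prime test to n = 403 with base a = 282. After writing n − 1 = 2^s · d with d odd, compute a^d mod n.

170

n − 1 = 402 = 2^1 · 201, so s = 1 and d = 201.
282^201 mod 403 = 170.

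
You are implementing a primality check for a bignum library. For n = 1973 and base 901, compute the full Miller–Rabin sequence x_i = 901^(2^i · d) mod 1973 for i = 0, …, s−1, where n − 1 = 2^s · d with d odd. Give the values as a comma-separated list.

n − 1 = 1972 = 2^2 · 493, so s = 2 and d = 493.
x_0 = 901^493 mod 1973 = 259.
x_1 = 259^2 mod 1973 = 1972.

259, 1972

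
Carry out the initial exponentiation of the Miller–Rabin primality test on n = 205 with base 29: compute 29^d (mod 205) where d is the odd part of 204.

179

n − 1 = 204 = 2^2 · 51, so s = 2 and d = 51.
By repeated squaring, 29^51 ≡ 179 (mod 205).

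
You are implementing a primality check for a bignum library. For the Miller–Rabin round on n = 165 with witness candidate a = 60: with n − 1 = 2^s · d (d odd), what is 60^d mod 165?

60

n − 1 = 164 = 2^2 · 41, so s = 2 and d = 41.
60^41 mod 165 = 60.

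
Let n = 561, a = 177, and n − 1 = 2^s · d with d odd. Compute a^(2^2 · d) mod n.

540

n − 1 = 560 = 2^4 · 35, so s = 4 and d = 35.
x_0 = 177^35 mod 561 = 309.
x_1 = 309^2 mod 561 = 111.
x_2 = 111^2 mod 561 = 540.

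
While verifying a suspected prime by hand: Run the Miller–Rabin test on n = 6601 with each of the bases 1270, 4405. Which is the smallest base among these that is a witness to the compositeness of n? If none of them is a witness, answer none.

none

n − 1 = 6600 = 2^3 · 825, so s = 3 and d = 825.
Base 1270: x_0 = 1270^825 mod 6601 = 6600. x_0 = 6600 ≡ −1, so 1270 is not a witness.
Base 4405: x_0 = 4405^825 mod 6601 = 1. x_0 = 1, so 4405 is not a witness.
No listed base is a witness for 6601.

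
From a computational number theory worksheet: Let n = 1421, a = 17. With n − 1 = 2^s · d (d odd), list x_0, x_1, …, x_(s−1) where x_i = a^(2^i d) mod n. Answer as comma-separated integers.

157, 492

n − 1 = 1420 = 2^2 · 355, so s = 2 and d = 355.
x_0 = 17^355 mod 1421 = 157.
x_1 = 157^2 mod 1421 = 492.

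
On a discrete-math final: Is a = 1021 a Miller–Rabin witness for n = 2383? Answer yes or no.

n − 1 = 2382 = 2^1 · 1191, so s = 1 and d = 1191.
x_0 = 1021^1191 mod 2383 = 2382.
x_0 = 2382 ≡ −1, so 1021 is not a witness.

no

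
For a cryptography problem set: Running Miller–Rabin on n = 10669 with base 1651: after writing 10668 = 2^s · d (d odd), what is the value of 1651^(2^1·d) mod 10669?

8195

n − 1 = 10668 = 2^2 · 2667, so s = 2 and d = 2667.
Repeated squaring mod 10669: 1651^1 ≡ 1651, 1651^2 ≡ 5206, 1651^4 ≡ 3176, 1651^8 ≡ 4771, 1651^16 ≡ 5464, 1651^32 ≡ 3434, 1651^64 ≡ 3111, 1651^128 ≡ 1538, 1651^256 ≡ 7595, 1651^512 ≡ 7411, 1651^1024 ≡ 9578, 1651^2048 ≡ 6022.
2667 = 2048 + 512 + 64 + 32 + 8 + 2 + 1, so 1651^2667 ≡ 6022·7411·3111·3434·4771·5206·1651 ≡ 1042 (mod 10669).
x_0 = 1042.
x_1 = 1042^2 mod 10669 = 8195.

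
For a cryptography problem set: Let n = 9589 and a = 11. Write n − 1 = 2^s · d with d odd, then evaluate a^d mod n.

9587

n − 1 = 9588 = 2^2 · 2397, so s = 2 and d = 2397.
11^2397 mod 9589 = 9587.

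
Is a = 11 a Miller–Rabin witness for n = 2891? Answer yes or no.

yes

n − 1 = 2890 = 2^1 · 1445, so s = 1 and d = 1445.
Repeated squaring mod 2891: 11^1 ≡ 11, 11^2 ≡ 121, 11^4 ≡ 186, 11^8 ≡ 2795, 11^16 ≡ 543, 11^32 ≡ 2858, 11^64 ≡ 1089, 11^128 ≡ 611, 11^256 ≡ 382, 11^512 ≡ 1374, 11^1024 ≡ 53.
1445 = 1024 + 256 + 128 + 32 + 4 + 1, so 11^1445 ≡ 53·382·611·2858·186·11 ≡ 975 (mod 2891).
x_0 = 11^1445 mod 2891 = 975.
x_0 ∉ {1, 2890} and s = 1, so 11 is a Miller–Rabin witness and 2891 is composite.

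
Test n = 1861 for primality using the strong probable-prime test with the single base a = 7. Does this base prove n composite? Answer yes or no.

n − 1 = 1860 = 2^2 · 465, so s = 2 and d = 465.
x_0 = 7^465 mod 1861 = 61.
x_0 is neither 1 nor 1860, so continue squaring.
x_1 = 61^2 mod 1861 = 1860.
x_1 ≡ −1, so 7 is not a witness.

no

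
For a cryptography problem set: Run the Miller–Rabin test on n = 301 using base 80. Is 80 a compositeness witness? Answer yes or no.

no

n − 1 = 300 = 2^2 · 75, so s = 2 and d = 75.
Repeated squaring mod 301: 80^1 ≡ 80, 80^2 ≡ 79, 80^4 ≡ 221, 80^8 ≡ 79, 80^16 ≡ 221, 80^32 ≡ 79, 80^64 ≡ 221.
75 = 64 + 8 + 2 + 1, so 80^75 ≡ 221·79·79·80 ≡ 300 (mod 301).
x_0 = 80^75 mod 301 = 300.
x_0 = 300 ≡ −1, so 80 is not a witness.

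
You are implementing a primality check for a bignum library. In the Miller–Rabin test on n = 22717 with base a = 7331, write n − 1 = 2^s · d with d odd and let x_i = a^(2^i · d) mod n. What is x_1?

n − 1 = 22716 = 2^2 · 5679, so s = 2 and d = 5679.
x_0 = 7331^5679 mod 22717 = 5595.
x_1 = 5595^2 mod 22717 = 22716.

22716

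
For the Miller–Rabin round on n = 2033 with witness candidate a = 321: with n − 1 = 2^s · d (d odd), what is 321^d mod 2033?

321

n − 1 = 2032 = 2^4 · 127, so s = 4 and d = 127.
321^127 mod 2033 = 321.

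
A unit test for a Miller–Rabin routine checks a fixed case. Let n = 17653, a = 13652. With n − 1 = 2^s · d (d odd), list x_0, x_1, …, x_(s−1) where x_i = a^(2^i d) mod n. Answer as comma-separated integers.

n − 1 = 17652 = 2^2 · 4413, so s = 2 and d = 4413.
x_0 = 13652^4413 mod 17653 = 9636.
x_1 = 9636^2 mod 17653 = 15369.

9636, 15369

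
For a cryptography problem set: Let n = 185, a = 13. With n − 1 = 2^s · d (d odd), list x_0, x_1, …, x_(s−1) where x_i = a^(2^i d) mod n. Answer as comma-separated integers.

2, 4, 16

n − 1 = 184 = 2^3 · 23, so s = 3 and d = 23.
x_0 = 13^23 mod 185 = 2.
x_1 = 2^2 mod 185 = 4.
x_2 = 4^2 mod 185 = 16.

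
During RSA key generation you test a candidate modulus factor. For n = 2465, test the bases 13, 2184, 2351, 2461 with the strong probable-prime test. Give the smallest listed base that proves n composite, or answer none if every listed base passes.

n − 1 = 2464 = 2^5 · 77, so s = 5 and d = 77.
Base 13: x_0 = 13^77 mod 2465 = 608. x_0 is neither 1 nor 2464, so continue squaring. x_1 = 608^2 mod 2465 = 2379. x_2 = 2379^2 mod 2465 = 1. x_2 = 1 but x_1 ≠ ±1, a nontrivial square root of 1 — 13 is a witness and 2465 is composite.
Base 2184: x_0 = 2184^77 mod 2465 = 434. x_0 is neither 1 nor 2464, so continue squaring. x_1 = 434^2 mod 2465 = 1016. x_2 = 1016^2 mod 2465 = 1886. x_3 = 1886^2 mod 2465 = 1. x_3 = 1 but x_2 ≠ ±1, a nontrivial square root of 1 — 2184 is a witness and 2465 is composite.
Base 2351: x_0 = 2351^77 mod 2465 = 2366. x_0 is neither 1 nor 2464, so continue squaring. x_1 = 2366^2 mod 2465 = 2406. x_2 = 2406^2 mod 2465 = 1016. x_3 = 1016^2 mod 2465 = 1886. x_4 = 1886^2 mod 2465 = 1. x_4 = 1 but x_3 ≠ ±1, a nontrivial square root of 1 — 2351 is a witness and 2465 is composite.
Base 2461: x_0 = 2461^77 mod 2465 = 1016. x_0 is neither 1 nor 2464, so continue squaring. x_1 = 1016^2 mod 2465 = 1886. x_2 = 1886^2 mod 2465 = 1. x_2 = 1 but x_1 ≠ ±1, a nontrivial square root of 1 — 2461 is a witness and 2465 is composite.
The smallest witness among the given bases is 13.

13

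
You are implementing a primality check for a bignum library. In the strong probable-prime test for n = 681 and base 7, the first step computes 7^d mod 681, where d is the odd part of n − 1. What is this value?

n − 1 = 680 = 2^3 · 85, so s = 3 and d = 85.
Repeated squaring mod 681: 7^1 ≡ 7, 7^2 ≡ 49, 7^4 ≡ 358, 7^8 ≡ 136, 7^16 ≡ 109, 7^32 ≡ 304, 7^64 ≡ 481.
85 = 64 + 16 + 4 + 1, so 7^85 ≡ 481·109·358·7 ≡ 382 (mod 681).

382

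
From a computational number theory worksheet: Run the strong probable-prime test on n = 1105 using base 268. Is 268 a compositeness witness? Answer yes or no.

no

n − 1 = 1104 = 2^4 · 69, so s = 4 and d = 69.
x_0 = 268^69 mod 1105 = 268.
x_0 is neither 1 nor 1104, so continue squaring.
x_1 = 268^2 mod 1105 = 1104.
x_1 ≡ −1, so 268 is not a witness.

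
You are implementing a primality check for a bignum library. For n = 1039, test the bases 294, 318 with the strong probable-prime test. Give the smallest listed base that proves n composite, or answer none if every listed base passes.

n − 1 = 1038 = 2^1 · 519, so s = 1 and d = 519.
Base 294: x_0 = 294^519 mod 1039 = 1038. x_0 = 1038 ≡ −1, so 294 is not a witness.
Base 318: x_0 = 318^519 mod 1039 = 1. x_0 = 1, so 318 is not a witness.
No listed base is a witness for 1039.

none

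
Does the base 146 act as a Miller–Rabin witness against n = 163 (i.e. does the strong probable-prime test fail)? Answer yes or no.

n − 1 = 162 = 2^1 · 81, so s = 1 and d = 81.
Repeated squaring mod 163: 146^1 ≡ 146, 146^2 ≡ 126, 146^4 ≡ 65, 146^8 ≡ 150, 146^16 ≡ 6, 146^32 ≡ 36, 146^64 ≡ 155.
81 = 64 + 16 + 1, so 146^81 ≡ 155·6·146 ≡ 1 (mod 163).
x_0 = 146^81 mod 163 = 1.
x_0 = 1, so 146 is not a witness.

no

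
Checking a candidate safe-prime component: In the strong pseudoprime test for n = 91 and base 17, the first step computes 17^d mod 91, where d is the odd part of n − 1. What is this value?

n − 1 = 90 = 2^1 · 45, so s = 1 and d = 45.
Repeated squaring mod 91: 17^1 ≡ 17, 17^2 ≡ 16, 17^4 ≡ 74, 17^8 ≡ 16, 17^16 ≡ 74, 17^32 ≡ 16.
45 = 32 + 8 + 4 + 1, so 17^45 ≡ 16·16·74·17 ≡ 90 (mod 91).

90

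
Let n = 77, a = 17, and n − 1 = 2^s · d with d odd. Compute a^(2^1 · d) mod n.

n − 1 = 76 = 2^2 · 19, so s = 2 and d = 19.
Repeated squaring mod 77: 17^1 ≡ 17, 17^2 ≡ 58, 17^4 ≡ 53, 17^8 ≡ 37, 17^16 ≡ 60.
19 = 16 + 2 + 1, so 17^19 ≡ 60·58·17 ≡ 24 (mod 77).
x_0 = 24.
x_1 = 24^2 mod 77 = 37.

37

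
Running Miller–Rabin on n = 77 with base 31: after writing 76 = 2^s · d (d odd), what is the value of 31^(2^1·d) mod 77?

n − 1 = 76 = 2^2 · 19, so s = 2 and d = 19.
x_0 = 31^19 mod 77 = 38.
x_1 = 38^2 mod 77 = 58.

58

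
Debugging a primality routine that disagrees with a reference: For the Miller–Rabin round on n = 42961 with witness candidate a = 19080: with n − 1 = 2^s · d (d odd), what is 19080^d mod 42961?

n − 1 = 42960 = 2^4 · 2685, so s = 4 and d = 2685.
19080^2685 mod 42961 = 40245.

40245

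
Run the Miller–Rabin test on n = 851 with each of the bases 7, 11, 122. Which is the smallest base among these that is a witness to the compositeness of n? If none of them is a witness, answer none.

n − 1 = 850 = 2^1 · 425, so s = 1 and d = 425.
Base 7: x_0 = 7^425 mod 851 = 419. x_0 ∉ {1, 850} and s = 1, so 7 is a Miller–Rabin witness and 851 is composite.
Base 11: x_0 = 11^425 mod 851 = 582. x_0 ∉ {1, 850} and s = 1, so 11 is a Miller–Rabin witness and 851 is composite.
Base 122: x_0 = 122^425 mod 851 = 212. x_0 ∉ {1, 850} and s = 1, so 122 is a Miller–Rabin witness and 851 is composite.
The smallest witness among the given bases is 7.

7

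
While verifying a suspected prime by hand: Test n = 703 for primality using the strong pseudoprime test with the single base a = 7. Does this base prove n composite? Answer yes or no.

no

n − 1 = 702 = 2^1 · 351, so s = 1 and d = 351.
By repeated squaring, 7^351 ≡ 1 (mod 703).
x_0 = 7^351 mod 703 = 1.
x_0 = 1, so 7 is not a witness.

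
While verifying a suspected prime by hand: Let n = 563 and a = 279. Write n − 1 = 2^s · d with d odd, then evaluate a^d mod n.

562

n − 1 = 562 = 2^1 · 281, so s = 1 and d = 281.
279^281 mod 563 = 562.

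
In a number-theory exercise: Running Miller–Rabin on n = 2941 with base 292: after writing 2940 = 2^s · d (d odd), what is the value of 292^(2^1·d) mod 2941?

n − 1 = 2940 = 2^2 · 735, so s = 2 and d = 735.
Repeated squaring mod 2941: 292^1 ≡ 292, 292^2 ≡ 2916, 292^4 ≡ 625, 292^8 ≡ 2413, 292^16 ≡ 2330, 292^32 ≡ 2755, 292^64 ≡ 2245, 292^128 ≡ 2092, 292^256 ≡ 256, 292^512 ≡ 834.
735 = 512 + 128 + 64 + 16 + 8 + 4 + 2 + 1, so 292^735 ≡ 834·2092·2245·2330·2413·625·2916·292 ≡ 2182 (mod 2941).
x_0 = 2182.
x_1 = 2182^2 mod 2941 = 2586.

2586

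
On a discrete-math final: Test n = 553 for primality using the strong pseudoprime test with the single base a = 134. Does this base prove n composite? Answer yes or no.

n − 1 = 552 = 2^3 · 69, so s = 3 and d = 69.
x_0 = 134^69 mod 553 = 1.
x_0 = 1, so 134 is not a witness.

no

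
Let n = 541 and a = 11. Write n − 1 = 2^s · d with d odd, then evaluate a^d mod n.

n − 1 = 540 = 2^2 · 135, so s = 2 and d = 135.
11^135 mod 541 = 489.

489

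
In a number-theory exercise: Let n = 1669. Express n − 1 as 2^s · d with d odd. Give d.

Halving: 1668 → 834 → 417; 417 is odd.
So 1668 = 2^2 · 417.

417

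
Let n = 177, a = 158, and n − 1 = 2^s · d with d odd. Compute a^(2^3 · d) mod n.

n − 1 = 176 = 2^4 · 11, so s = 4 and d = 11.
x_0 = 158^11 mod 177 = 152.
x_1 = 152^2 mod 177 = 94.
x_2 = 94^2 mod 177 = 163.
x_3 = 163^2 mod 177 = 19.

19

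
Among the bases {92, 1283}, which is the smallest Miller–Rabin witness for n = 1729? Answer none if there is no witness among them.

1283

n − 1 = 1728 = 2^6 · 27, so s = 6 and d = 27.
Base 92: x_0 = 92^27 mod 1729 = 1. x_0 = 1, so 92 is not a witness.
Base 1283: x_0 = 1283^27 mod 1729 = 911. x_0 is neither 1 nor 1728, so continue squaring. x_1 = 911^2 mod 1729 = 1. x_1 = 1 but x_0 ≠ ±1, a nontrivial square root of 1 — 1283 is a witness and 1729 is composite.
The smallest witness among the given bases is 1283.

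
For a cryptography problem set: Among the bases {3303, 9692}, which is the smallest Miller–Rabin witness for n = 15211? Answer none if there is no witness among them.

none

n − 1 = 15210 = 2^1 · 7605, so s = 1 and d = 7605.
Base 3303: x_0 = 3303^7605 mod 15211 = 15210. x_0 = 15210 ≡ −1, so 3303 is not a witness.
Base 9692: x_0 = 9692^7605 mod 15211 = 1. x_0 = 1, so 9692 is not a witness.
No listed base is a witness for 15211.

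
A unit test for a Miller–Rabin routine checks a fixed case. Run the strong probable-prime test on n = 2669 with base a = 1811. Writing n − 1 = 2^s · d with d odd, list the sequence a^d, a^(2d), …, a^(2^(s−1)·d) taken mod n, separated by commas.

n − 1 = 2668 = 2^2 · 667, so s = 2 and d = 667.
x_0 = 1811^667 mod 2669 = 2582.
x_1 = 2582^2 mod 2669 = 2231.

2582, 2231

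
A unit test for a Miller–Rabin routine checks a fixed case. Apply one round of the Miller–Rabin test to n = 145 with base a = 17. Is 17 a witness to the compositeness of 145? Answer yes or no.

no

n − 1 = 144 = 2^4 · 9, so s = 4 and d = 9.
Repeated squaring mod 145: 17^1 ≡ 17, 17^2 ≡ 144, 17^4 ≡ 1, 17^8 ≡ 1.
9 = 8 + 1, so 17^9 ≡ 1·17 ≡ 17 (mod 145).
x_0 = 17^9 mod 145 = 17.
x_0 is neither 1 nor 144, so continue squaring.
x_1 = 17^2 mod 145 = 144.
x_1 ≡ −1, so 17 is not a witness.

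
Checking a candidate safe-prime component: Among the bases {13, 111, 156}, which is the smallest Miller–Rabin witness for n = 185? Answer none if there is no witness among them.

n − 1 = 184 = 2^3 · 23, so s = 3 and d = 23.
Base 13: x_0 = 13^23 mod 185 = 2. x_0 is neither 1 nor 184, so continue squaring. x_1 = 2^2 mod 185 = 4. x_2 = 4^2 mod 185 = 16. Reached i = s−1 = 2 without hitting −1: 13 is a Miller–Rabin witness and 185 is composite.
Base 111: x_0 = 111^23 mod 185 = 111. x_0 is neither 1 nor 184, so continue squaring. x_1 = 111^2 mod 185 = 111. x_2 = 111^2 mod 185 = 111. Reached i = s−1 = 2 without hitting −1: 111 is a Miller–Rabin witness and 185 is composite.
Base 156: x_0 = 156^23 mod 185 = 51. x_0 is neither 1 nor 184, so continue squaring. x_1 = 51^2 mod 185 = 11. x_2 = 11^2 mod 185 = 121. Reached i = s−1 = 2 without hitting −1: 156 is a Miller–Rabin witness and 185 is composite.
The smallest witness among the given bases is 13.

13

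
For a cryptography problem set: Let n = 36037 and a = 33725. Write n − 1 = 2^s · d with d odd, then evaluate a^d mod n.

25974

n − 1 = 36036 = 2^2 · 9009, so s = 2 and d = 9009.
Repeated squaring mod 36037: 33725^1 ≡ 33725, 33725^2 ≡ 11868, 33725^4 ≡ 16828, 33725^8 ≡ 2838, 33725^16 ≡ 17993, 33725^32 ≡ 27678, 33725^64 ≡ 33175, 33725^128 ≡ 10645, 33725^256 ≡ 15697, 33725^512 ≡ 10840, 33725^1024 ≡ 24980, 33725^2048 ≡ 19745, 33725^4096 ≡ 16759, 33725^8192 ≡ 27740.
9009 = 8192 + 512 + 256 + 32 + 16 + 1, so 33725^9009 ≡ 27740·10840·15697·27678·17993·33725 ≡ 25974 (mod 36037).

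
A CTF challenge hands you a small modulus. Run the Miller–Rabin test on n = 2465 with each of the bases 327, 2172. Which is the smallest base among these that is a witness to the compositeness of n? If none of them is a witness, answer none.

none

n − 1 = 2464 = 2^5 · 77, so s = 5 and d = 77.
Base 327: x_0 = 327^77 mod 2465 = 157. x_0 is neither 1 nor 2464, so continue squaring. x_1 = 157^2 mod 2465 = 2464. x_1 ≡ −1, so 327 is not a witness.
Base 2172: x_0 = 2172^77 mod 2465 = 302. x_0 is neither 1 nor 2464, so continue squaring. x_1 = 302^2 mod 2465 = 2464. x_1 ≡ −1, so 2172 is not a witness.
No listed base is a witness for 2465.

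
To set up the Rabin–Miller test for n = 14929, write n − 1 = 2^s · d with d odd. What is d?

933

Halving: 14928 → 7464 → 3732 → 1866 → 933; 933 is odd.
So 14928 = 2^4 · 933.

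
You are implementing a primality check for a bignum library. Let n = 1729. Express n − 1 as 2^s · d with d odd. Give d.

Halving: 1728 → 864 → 432 → 216 → 108 → 54 → 27; 27 is odd.
So 1728 = 2^6 · 27.

27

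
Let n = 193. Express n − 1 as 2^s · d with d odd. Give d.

Halving: 192 → 96 → 48 → 24 → 12 → 6 → 3; 3 is odd.
So 192 = 2^6 · 3.

3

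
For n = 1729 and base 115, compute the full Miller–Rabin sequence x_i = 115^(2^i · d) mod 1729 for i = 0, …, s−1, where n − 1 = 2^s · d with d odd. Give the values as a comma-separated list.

1084, 1065, 1, 1, 1, 1

n − 1 = 1728 = 2^6 · 27, so s = 6 and d = 27.
x_0 = 115^27 mod 1729 = 1084.
x_1 = 1084^2 mod 1729 = 1065.
x_2 = 1065^2 mod 1729 = 1.
x_3 = 1^2 mod 1729 = 1.
x_4 = 1^2 mod 1729 = 1.
x_5 = 1^2 mod 1729 = 1.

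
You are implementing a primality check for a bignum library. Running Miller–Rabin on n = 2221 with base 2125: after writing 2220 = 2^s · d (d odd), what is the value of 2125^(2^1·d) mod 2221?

n − 1 = 2220 = 2^2 · 555, so s = 2 and d = 555.
x_0 = 2125^555 mod 2221 = 790.
x_1 = 790^2 mod 2221 = 2220.

2220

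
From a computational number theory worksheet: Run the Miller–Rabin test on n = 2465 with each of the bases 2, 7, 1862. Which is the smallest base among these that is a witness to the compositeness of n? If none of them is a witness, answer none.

n − 1 = 2464 = 2^5 · 77, so s = 5 and d = 77.
Base 2: x_0 = 2^77 mod 2465 = 1902. x_0 is neither 1 nor 2464, so continue squaring. x_1 = 1902^2 mod 2465 = 1449. x_2 = 1449^2 mod 2465 = 1886. x_3 = 1886^2 mod 2465 = 1. x_3 = 1 but x_2 ≠ ±1, a nontrivial square root of 1 — 2 is a witness and 2465 is composite.
Base 7: x_0 = 7^77 mod 2465 = 2437. x_0 is neither 1 nor 2464, so continue squaring. x_1 = 2437^2 mod 2465 = 784. x_2 = 784^2 mod 2465 = 871. x_3 = 871^2 mod 2465 = 1886. x_4 = 1886^2 mod 2465 = 1. x_4 = 1 but x_3 ≠ ±1, a nontrivial square root of 1 — 7 is a witness and 2465 is composite.
Base 1862: x_0 = 1862^77 mod 2465 = 637. x_0 is neither 1 nor 2464, so continue squaring. x_1 = 637^2 mod 2465 = 1509. x_2 = 1509^2 mod 2465 = 1886. x_3 = 1886^2 mod 2465 = 1. x_3 = 1 but x_2 ≠ ±1, a nontrivial square root of 1 — 1862 is a witness and 2465 is composite.
The smallest witness among the given bases is 2.

2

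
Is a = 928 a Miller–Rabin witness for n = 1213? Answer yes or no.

no

n − 1 = 1212 = 2^2 · 303, so s = 2 and d = 303.
x_0 = 928^303 mod 1213 = 495.
x_0 is neither 1 nor 1212, so continue squaring.
x_1 = 495^2 mod 1213 = 1212.
x_1 ≡ −1, so 928 is not a witness.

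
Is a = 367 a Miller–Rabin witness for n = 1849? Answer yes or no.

n − 1 = 1848 = 2^3 · 231, so s = 3 and d = 231.
By repeated squaring, 367^231 ≡ 1 (mod 1849).
x_0 = 367^231 mod 1849 = 1.
x_0 = 1, so 367 is not a witness.

no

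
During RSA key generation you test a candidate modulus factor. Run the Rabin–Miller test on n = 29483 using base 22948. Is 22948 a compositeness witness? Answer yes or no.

no

n − 1 = 29482 = 2^1 · 14741, so s = 1 and d = 14741.
x_0 = 22948^14741 mod 29483 = 29482.
x_0 = 29482 ≡ −1, so 22948 is not a witness.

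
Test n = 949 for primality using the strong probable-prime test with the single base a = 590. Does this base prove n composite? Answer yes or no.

n − 1 = 948 = 2^2 · 237, so s = 2 and d = 237.
Repeated squaring mod 949: 590^1 ≡ 590, 590^2 ≡ 766, 590^4 ≡ 274, 590^8 ≡ 105, 590^16 ≡ 586, 590^32 ≡ 807, 590^64 ≡ 235, 590^128 ≡ 183.
237 = 128 + 64 + 32 + 8 + 4 + 1, so 590^237 ≡ 183·235·807·105·274·590 ≡ 733 (mod 949).
x_0 = 590^237 mod 949 = 733.
x_0 is neither 1 nor 948, so continue squaring.
x_1 = 733^2 mod 949 = 155.
Reached i = s−1 = 1 without hitting −1: 590 is a Miller–Rabin witness and 949 is composite.

yes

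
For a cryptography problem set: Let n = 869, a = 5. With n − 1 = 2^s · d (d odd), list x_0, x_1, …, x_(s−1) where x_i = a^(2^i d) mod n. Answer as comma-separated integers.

421, 834

n − 1 = 868 = 2^2 · 217, so s = 2 and d = 217.
x_0 = 5^217 mod 869 = 421.
x_1 = 421^2 mod 869 = 834.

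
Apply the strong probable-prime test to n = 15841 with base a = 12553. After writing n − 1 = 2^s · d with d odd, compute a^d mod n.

5083

n − 1 = 15840 = 2^5 · 495, so s = 5 and d = 495.
Repeated squaring mod 15841: 12553^1 ≡ 12553, 12553^2 ≡ 7382, 12553^4 ≡ 884, 12553^8 ≡ 5247, 12553^16 ≡ 15192, 12553^32 ≡ 9335, 12553^64 ≡ 884, 12553^128 ≡ 5247, 12553^256 ≡ 15192.
495 = 256 + 128 + 64 + 32 + 8 + 4 + 2 + 1, so 12553^495 ≡ 15192·5247·884·9335·5247·884·7382·12553 ≡ 5083 (mod 15841).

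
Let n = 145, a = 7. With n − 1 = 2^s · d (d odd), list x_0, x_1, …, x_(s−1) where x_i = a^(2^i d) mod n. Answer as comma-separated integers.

107, 139, 36, 136

n − 1 = 144 = 2^4 · 9, so s = 4 and d = 9.
x_0 = 7^9 mod 145 = 107.
x_1 = 107^2 mod 145 = 139.
x_2 = 139^2 mod 145 = 36.
x_3 = 36^2 mod 145 = 136.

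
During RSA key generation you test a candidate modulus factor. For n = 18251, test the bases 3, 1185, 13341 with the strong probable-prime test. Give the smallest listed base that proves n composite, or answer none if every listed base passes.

n − 1 = 18250 = 2^1 · 9125, so s = 1 and d = 9125.
Base 3: x_0 = 3^9125 mod 18251 = 1. x_0 = 1, so 3 is not a witness.
Base 1185: x_0 = 1185^9125 mod 18251 = 18250. x_0 = 18250 ≡ −1, so 1185 is not a witness.
Base 13341: x_0 = 13341^9125 mod 18251 = 1. x_0 = 1, so 13341 is not a witness.
No listed base is a witness for 18251.

none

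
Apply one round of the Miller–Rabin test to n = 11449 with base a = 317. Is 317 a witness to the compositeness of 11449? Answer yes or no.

n − 1 = 11448 = 2^3 · 1431, so s = 3 and d = 1431.
x_0 = 317^1431 mod 11449 = 11448.
x_0 = 11448 ≡ −1, so 317 is not a witness.

no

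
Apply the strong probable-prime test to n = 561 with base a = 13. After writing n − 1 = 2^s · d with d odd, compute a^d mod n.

n − 1 = 560 = 2^4 · 35, so s = 4 and d = 35.
13^35 mod 561 = 208.

208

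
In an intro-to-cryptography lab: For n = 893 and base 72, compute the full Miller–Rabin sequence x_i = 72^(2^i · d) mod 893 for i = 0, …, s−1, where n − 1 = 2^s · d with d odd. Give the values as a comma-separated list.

n − 1 = 892 = 2^2 · 223, so s = 2 and d = 223.
x_0 = 72^223 mod 893 = 336.
x_1 = 336^2 mod 893 = 378.

336, 378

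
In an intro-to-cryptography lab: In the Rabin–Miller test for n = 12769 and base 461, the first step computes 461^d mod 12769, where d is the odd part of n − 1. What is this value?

3634

n − 1 = 12768 = 2^5 · 399, so s = 5 and d = 399.
Repeated squaring mod 12769: 461^1 ≡ 461, 461^2 ≡ 8217, 461^4 ≡ 9386, 461^8 ≡ 3665, 461^16 ≡ 12006, 461^32 ≡ 7564, 461^64 ≡ 8976, 461^128 ≡ 8955, 461^256 ≡ 2705.
399 = 256 + 128 + 8 + 4 + 2 + 1, so 461^399 ≡ 2705·8955·3665·9386·8217·461 ≡ 3634 (mod 12769).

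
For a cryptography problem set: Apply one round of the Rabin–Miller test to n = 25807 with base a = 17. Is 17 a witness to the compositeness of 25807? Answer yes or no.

n − 1 = 25806 = 2^1 · 12903, so s = 1 and d = 12903.
x_0 = 17^12903 mod 25807 = 8938.
x_0 ∉ {1, 25806} and s = 1, so 17 is a Miller–Rabin witness and 25807 is composite.

yes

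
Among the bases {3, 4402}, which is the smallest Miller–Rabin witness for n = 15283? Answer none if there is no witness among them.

3

n − 1 = 15282 = 2^1 · 7641, so s = 1 and d = 7641.
Base 3: x_0 = 3^7641 mod 15283 = 4944. x_0 ∉ {1, 15282} and s = 1, so 3 is a Miller–Rabin witness and 15283 is composite.
Base 4402: x_0 = 4402^7641 mod 15283 = 10199. x_0 ∉ {1, 15282} and s = 1, so 4402 is a Miller–Rabin witness and 15283 is composite.
The smallest witness among the given bases is 3.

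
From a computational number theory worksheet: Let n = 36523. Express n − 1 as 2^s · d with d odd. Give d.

Halving: 36522 → 18261; 18261 is odd.
So 36522 = 2^1 · 18261.

18261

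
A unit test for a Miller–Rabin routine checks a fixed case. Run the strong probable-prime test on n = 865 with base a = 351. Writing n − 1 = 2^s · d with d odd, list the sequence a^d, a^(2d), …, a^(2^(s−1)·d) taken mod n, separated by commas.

46, 386, 216, 811, 321

n − 1 = 864 = 2^5 · 27, so s = 5 and d = 27.
x_0 = 351^27 mod 865 = 46.
x_1 = 46^2 mod 865 = 386.
x_2 = 386^2 mod 865 = 216.
x_3 = 216^2 mod 865 = 811.
x_4 = 811^2 mod 865 = 321.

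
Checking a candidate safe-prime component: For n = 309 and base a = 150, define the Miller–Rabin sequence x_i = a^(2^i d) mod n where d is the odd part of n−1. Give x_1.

159

n − 1 = 308 = 2^2 · 77, so s = 2 and d = 77.
By repeated squaring, 150^77 ≡ 57 (mod 309).
x_0 = 57.
x_1 = 57^2 mod 309 = 159.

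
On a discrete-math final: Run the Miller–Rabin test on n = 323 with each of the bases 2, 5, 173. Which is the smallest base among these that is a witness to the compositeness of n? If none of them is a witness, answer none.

n − 1 = 322 = 2^1 · 161, so s = 1 and d = 161.
Base 2: x_0 = 2^161 mod 323 = 257. x_0 ∉ {1, 322} and s = 1, so 2 is a Miller–Rabin witness and 323 is composite.
Base 5: x_0 = 5^161 mod 323 = 175. x_0 ∉ {1, 322} and s = 1, so 5 is a Miller–Rabin witness and 323 is composite.
Base 173: x_0 = 173^161 mod 323 = 105. x_0 ∉ {1, 322} and s = 1, so 173 is a Miller–Rabin witness and 323 is composite.
The smallest witness among the given bases is 2.

2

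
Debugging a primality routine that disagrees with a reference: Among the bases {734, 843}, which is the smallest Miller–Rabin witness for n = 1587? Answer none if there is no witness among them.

n − 1 = 1586 = 2^1 · 793, so s = 1 and d = 793.
Base 734: x_0 = 734^793 mod 1587 = 44. x_0 ∉ {1, 1586} and s = 1, so 734 is a Miller–Rabin witness and 1587 is composite.
Base 843: x_0 = 843^793 mod 1587 = 567. x_0 ∉ {1, 1586} and s = 1, so 843 is a Miller–Rabin witness and 1587 is composite.
The smallest witness among the given bases is 734.

734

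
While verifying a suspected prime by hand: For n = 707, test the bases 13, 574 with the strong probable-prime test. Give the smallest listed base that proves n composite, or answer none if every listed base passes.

n − 1 = 706 = 2^1 · 353, so s = 1 and d = 353.
Base 13: x_0 = 13^353 mod 707 = 76. x_0 ∉ {1, 706} and s = 1, so 13 is a Miller–Rabin witness and 707 is composite.
Base 574: x_0 = 574^353 mod 707 = 448. x_0 ∉ {1, 706} and s = 1, so 574 is a Miller–Rabin witness and 707 is composite.
The smallest witness among the given bases is 13.

13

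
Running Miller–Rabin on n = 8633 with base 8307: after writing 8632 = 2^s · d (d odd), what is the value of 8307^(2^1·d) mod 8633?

4885

n − 1 = 8632 = 2^3 · 1079, so s = 3 and d = 1079.
x_0 = 8307^1079 mod 8633 = 4498.
x_1 = 4498^2 mod 8633 = 4885.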